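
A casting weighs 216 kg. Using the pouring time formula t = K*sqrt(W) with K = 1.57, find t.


Formula: t = K * sqrt(W)
sqrt(W) = sqrt(216) = 14.69694
t = 1.57 * 14.69694 = 23.0742 s

Final answer: 23.0742 s


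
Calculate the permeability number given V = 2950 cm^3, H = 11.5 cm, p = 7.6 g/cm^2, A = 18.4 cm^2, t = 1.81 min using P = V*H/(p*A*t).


Formula: Permeability Number P = (V * H) / (p * A * t)
Numerator: V * H = 2950 * 11.5 = 33925.0
Denominator: p * A * t = 7.6 * 18.4 * 1.81 = 253.1104
P = 33925.0 / 253.1104 = 134.0324

134.0324


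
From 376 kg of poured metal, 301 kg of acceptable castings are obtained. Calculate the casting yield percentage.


Formula: Casting Yield = (W_good / W_total) * 100
Yield = (301 kg / 376 kg) * 100 = 80.0532%


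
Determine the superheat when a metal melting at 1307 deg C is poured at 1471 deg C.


Formula: Superheat = T_pour - T_melt
Superheat = 1471 - 1307 = 164 deg C

Answer: 164 deg C


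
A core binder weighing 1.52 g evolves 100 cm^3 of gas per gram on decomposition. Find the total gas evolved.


Formula: V_gas = W_binder * gas_evolution_rate
V = 1.52 g * 100 cm^3/g = 152.0000 cm^3

152.0000 cm^3


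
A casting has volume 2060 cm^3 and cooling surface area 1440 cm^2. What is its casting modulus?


Formula: Casting Modulus M = V / A
M = 2060 cm^3 / 1440 cm^2 = 1.4306 cm


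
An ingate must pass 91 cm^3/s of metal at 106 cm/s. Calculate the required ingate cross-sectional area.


Formula: A_ingate = Q / v  (continuity equation)
A = 91 cm^3/s / 106 cm/s = 0.8585 cm^2

Final answer: 0.8585 cm^2


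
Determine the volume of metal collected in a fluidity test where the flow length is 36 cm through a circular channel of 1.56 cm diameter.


Formula: V = pi * (d/2)^2 * L  (cylinder volume)
Radius = 1.56/2 = 0.78 cm
V = pi * 0.78^2 * 36 = 68.8084 cm^3

Final answer: 68.8084 cm^3


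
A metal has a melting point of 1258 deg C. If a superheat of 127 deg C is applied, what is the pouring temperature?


Formula: T_pour = T_melt + Superheat
T_pour = 1258 + 127 = 1385 deg C

1385 deg C


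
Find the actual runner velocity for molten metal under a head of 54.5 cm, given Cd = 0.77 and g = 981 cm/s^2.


Formula: v = Cd * sqrt(2 * g * h)  (Torricelli with discharge coefficient)
2*g*h = 2 * 981 * 54.5 = 106929.0 cm^2/s^2
sqrt(106929.0) = 327.00000 cm/s
v = 0.77 * 327.00000 = 251.7900 cm/s

251.7900 cm/s


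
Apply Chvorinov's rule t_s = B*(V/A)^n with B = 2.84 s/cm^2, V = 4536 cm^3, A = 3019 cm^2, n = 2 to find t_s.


Formula: t_s = B * (V/A)^n  (Chvorinov's rule, n=2)
Modulus M = V/A = 4536/3019 = 1.502484 cm
M^2 = 1.502484^2 = 2.257458 cm^2
t_s = 2.84 * 2.257458 = 6.4112 s


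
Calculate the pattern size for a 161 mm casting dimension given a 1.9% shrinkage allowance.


Formula: L_pattern = L_casting * (1 + shrinkage_rate/100)
Shrinkage factor = 1 + 1.9/100 = 1.019
L_pattern = 161 mm * 1.019 = 164.0590 mm


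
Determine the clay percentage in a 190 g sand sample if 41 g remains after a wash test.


Formula: Clay% = (W_total - W_washed) / W_total * 100
Clay mass = 190 - 41 = 149 g
Clay% = 149 / 190 * 100 = 78.4211%

Final answer: 78.4211%


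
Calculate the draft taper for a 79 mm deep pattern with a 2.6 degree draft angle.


Formula: taper = depth * tan(draft_angle)
tan(2.6 deg) = 0.0454097
taper = 79 mm * 0.0454097 = 3.5874 mm


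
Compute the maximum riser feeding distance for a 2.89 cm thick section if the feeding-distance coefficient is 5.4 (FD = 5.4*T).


Formula: FD = 5.4 * T  (riser feeding-distance rule)
FD = 5.4 * 2.89 cm = 15.6060 cm


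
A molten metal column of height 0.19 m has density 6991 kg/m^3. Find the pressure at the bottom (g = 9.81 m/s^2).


Formula: P = rho * g * h
rho * g = 6991 * 9.81 = 68581.71 N/m^3
P = 68581.71 * 0.19 = 13030.5249 Pa

Answer: 13030.5249 Pa


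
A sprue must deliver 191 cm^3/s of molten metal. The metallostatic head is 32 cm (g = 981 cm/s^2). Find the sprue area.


Formula: v = sqrt(2*g*h), A = Q/v
Velocity: v = sqrt(2 * 981 * 32) = sqrt(62784) = 250.5674 cm/s
Sprue area: A = Q / v = 191 / 250.5674 = 0.7623 cm^2

Final answer: 0.7623 cm^2


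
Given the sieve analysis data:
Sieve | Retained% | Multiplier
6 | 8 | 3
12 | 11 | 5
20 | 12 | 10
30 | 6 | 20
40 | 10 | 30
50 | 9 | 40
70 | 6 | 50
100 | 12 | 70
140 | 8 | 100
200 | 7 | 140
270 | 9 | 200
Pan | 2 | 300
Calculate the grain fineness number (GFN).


Formula: GFN = sum(pct * multiplier) / sum(pct)
sum(pct * multiplier) = 6299
sum(pct) = 100
GFN = 6299 / 100 = 62.99

Final answer: 62.99


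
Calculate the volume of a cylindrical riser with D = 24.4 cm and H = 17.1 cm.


Formula: V = pi * (D/2)^2 * H  (cylinder volume)
Radius = D/2 = 24.4/2 = 12.2 cm
V = pi * 12.2^2 * 17.1 = 7995.8685 cm^3

Final answer: 7995.8685 cm^3


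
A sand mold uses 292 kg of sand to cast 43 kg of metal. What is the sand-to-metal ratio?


Formula: Sand-to-Metal Ratio = W_sand / W_metal
Ratio = 292 kg / 43 kg = 6.7907

Answer: 6.7907


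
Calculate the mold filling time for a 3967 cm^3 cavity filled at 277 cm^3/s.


Formula: t_fill = V_mold / Q_flow
t = 3967 cm^3 / 277 cm^3/s = 14.3213 s

14.3213 s


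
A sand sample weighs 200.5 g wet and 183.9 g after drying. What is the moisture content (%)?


Formula: MC = (W_wet - W_dry) / W_wet * 100
Water mass = 200.5 - 183.9 = 16.6 g
MC = 16.6 / 200.5 * 100 = 8.2793%

8.2793%


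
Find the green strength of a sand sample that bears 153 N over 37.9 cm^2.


Formula: Compressive Strength = Force / Area
Strength = 153 N / 37.9 cm^2 = 4.0369 N/cm^2


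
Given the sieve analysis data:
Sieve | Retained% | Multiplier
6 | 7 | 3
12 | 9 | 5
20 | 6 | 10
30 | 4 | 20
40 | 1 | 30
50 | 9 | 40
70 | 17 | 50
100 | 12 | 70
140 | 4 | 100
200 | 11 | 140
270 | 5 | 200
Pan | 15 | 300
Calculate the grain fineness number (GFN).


Formula: GFN = sum(pct * multiplier) / sum(pct)
sum(pct * multiplier) = 9726
sum(pct) = 100
GFN = 9726 / 100 = 97.26

97.26


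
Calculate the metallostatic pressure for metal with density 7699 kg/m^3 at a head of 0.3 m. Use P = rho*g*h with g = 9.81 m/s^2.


Formula: P = rho * g * h
rho * g = 7699 * 9.81 = 75527.19 N/m^3
P = 75527.19 * 0.3 = 22658.1570 Pa

22658.1570 Pa


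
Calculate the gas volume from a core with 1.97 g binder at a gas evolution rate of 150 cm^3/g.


Formula: V_gas = W_binder * gas_evolution_rate
V = 1.97 g * 150 cm^3/g = 295.5000 cm^3

295.5000 cm^3


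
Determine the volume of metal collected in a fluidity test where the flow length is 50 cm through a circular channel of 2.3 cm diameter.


Formula: V = pi * (d/2)^2 * L  (cylinder volume)
Radius = 2.3/2 = 1.15 cm
V = pi * 1.15^2 * 50 = 207.7378 cm^3

207.7378 cm^3


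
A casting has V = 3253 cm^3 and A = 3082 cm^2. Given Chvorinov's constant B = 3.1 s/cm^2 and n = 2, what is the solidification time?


Formula: t_s = B * (V/A)^n  (Chvorinov's rule, n=2)
Modulus M = V/A = 3253/3082 = 1.055483 cm
M^2 = 1.055483^2 = 1.114044 cm^2
t_s = 3.1 * 1.114044 = 3.4535 s

Answer: 3.4535 s


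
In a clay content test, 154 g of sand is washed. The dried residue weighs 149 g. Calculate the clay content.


Formula: Clay% = (W_total - W_washed) / W_total * 100
Clay mass = 154 - 149 = 5 g
Clay% = 5 / 154 * 100 = 3.2468%

Final answer: 3.2468%


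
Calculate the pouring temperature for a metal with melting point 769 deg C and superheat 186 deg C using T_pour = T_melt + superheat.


Formula: T_pour = T_melt + Superheat
T_pour = 769 + 186 = 955 deg C

955 deg C


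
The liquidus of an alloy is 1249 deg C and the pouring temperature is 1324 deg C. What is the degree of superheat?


Formula: Superheat = T_pour - T_melt
Superheat = 1324 - 1249 = 75 deg C

Final answer: 75 deg C


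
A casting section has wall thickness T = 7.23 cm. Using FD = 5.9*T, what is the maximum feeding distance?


Formula: FD = 5.9 * T  (riser feeding-distance rule)
FD = 5.9 * 7.23 cm = 42.6570 cm

Answer: 42.6570 cm


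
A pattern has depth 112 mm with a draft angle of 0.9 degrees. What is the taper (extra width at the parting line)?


Formula: taper = depth * tan(draft_angle)
tan(0.9 deg) = 0.0157093
taper = 112 mm * 0.0157093 = 1.7594 mm

1.7594 mm


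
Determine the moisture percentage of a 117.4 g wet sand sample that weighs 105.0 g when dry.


Formula: MC = (W_wet - W_dry) / W_wet * 100
Water mass = 117.4 - 105.0 = 12.4 g
MC = 12.4 / 117.4 * 100 = 10.5622%

Answer: 10.5622%


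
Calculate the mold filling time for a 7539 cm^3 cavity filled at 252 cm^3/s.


Formula: t_fill = V_mold / Q_flow
t = 7539 cm^3 / 252 cm^3/s = 29.9167 s

Answer: 29.9167 s


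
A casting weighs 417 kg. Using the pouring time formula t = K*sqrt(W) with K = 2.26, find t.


Formula: t = K * sqrt(W)
sqrt(W) = sqrt(417) = 20.42058
t = 2.26 * 20.42058 = 46.1505 s

Final answer: 46.1505 s


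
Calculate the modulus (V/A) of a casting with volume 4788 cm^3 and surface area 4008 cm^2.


Formula: Casting Modulus M = V / A
M = 4788 cm^3 / 4008 cm^2 = 1.1946 cm

1.1946 cm


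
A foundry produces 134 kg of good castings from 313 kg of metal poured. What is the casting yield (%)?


Formula: Casting Yield = (W_good / W_total) * 100
Yield = (134 kg / 313 kg) * 100 = 42.8115%

Answer: 42.8115%


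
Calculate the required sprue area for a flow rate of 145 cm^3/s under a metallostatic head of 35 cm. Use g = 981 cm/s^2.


Formula: v = sqrt(2*g*h), A = Q/v
Velocity: v = sqrt(2 * 981 * 35) = sqrt(68670) = 262.0496 cm/s
Sprue area: A = Q / v = 145 / 262.0496 = 0.5533 cm^2


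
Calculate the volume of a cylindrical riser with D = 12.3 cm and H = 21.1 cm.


Formula: V = pi * (D/2)^2 * H  (cylinder volume)
Radius = D/2 = 12.3/2 = 6.15 cm
V = pi * 6.15^2 * 21.1 = 2507.1629 cm^3

2507.1629 cm^3


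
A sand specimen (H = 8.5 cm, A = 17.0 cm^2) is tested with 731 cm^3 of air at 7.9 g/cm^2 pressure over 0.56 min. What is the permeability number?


Formula: Permeability Number P = (V * H) / (p * A * t)
Numerator: V * H = 731 * 8.5 = 6213.5
Denominator: p * A * t = 7.9 * 17.0 * 0.56 = 75.208
P = 6213.5 / 75.208 = 82.6175


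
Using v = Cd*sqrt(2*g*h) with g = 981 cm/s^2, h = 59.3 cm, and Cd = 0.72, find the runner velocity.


Formula: v = Cd * sqrt(2 * g * h)  (Torricelli with discharge coefficient)
2*g*h = 2 * 981 * 59.3 = 116346.6 cm^2/s^2
sqrt(116346.6) = 341.09617 cm/s
v = 0.72 * 341.09617 = 245.5892 cm/s


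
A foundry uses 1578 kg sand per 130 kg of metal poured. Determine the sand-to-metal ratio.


Formula: Sand-to-Metal Ratio = W_sand / W_metal
Ratio = 1578 kg / 130 kg = 12.1385

Final answer: 12.1385


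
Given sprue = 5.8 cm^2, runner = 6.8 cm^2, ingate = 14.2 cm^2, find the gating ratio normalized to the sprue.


Sprue:Runner:Ingate = 1 : 6.8/5.8 : 14.2/5.8 = 1:1.17:2.45

Final answer: 1:1.17:2.45


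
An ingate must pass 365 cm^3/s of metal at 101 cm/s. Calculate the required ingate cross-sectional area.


Formula: A_ingate = Q / v  (continuity equation)
A = 365 cm^3/s / 101 cm/s = 3.6139 cm^2

Answer: 3.6139 cm^2


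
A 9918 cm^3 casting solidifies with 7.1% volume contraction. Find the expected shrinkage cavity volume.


Formula: V_shrink = V_casting * shrinkage_pct / 100
V_shrink = 9918 cm^3 * 7.1 / 100 = 704.1780 cm^3


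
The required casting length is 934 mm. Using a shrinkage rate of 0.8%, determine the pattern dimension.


Formula: L_pattern = L_casting * (1 + shrinkage_rate/100)
Shrinkage factor = 1 + 0.8/100 = 1.008
L_pattern = 934 mm * 1.008 = 941.4720 mm

Final answer: 941.4720 mm


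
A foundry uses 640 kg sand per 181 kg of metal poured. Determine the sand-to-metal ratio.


Formula: Sand-to-Metal Ratio = W_sand / W_metal
Ratio = 640 kg / 181 kg = 3.5359

Answer: 3.5359


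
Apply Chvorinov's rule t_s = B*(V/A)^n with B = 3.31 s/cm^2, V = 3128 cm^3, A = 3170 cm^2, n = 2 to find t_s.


Formula: t_s = B * (V/A)^n  (Chvorinov's rule, n=2)
Modulus M = V/A = 3128/3170 = 0.986751 cm
M^2 = 0.986751^2 = 0.973678 cm^2
t_s = 3.31 * 0.973678 = 3.2229 s

Answer: 3.2229 s


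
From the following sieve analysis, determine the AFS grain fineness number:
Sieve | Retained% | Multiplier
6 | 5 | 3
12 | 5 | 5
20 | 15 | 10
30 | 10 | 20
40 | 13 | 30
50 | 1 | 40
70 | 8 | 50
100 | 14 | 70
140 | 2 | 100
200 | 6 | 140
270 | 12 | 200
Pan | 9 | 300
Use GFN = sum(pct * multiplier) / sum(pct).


Formula: GFN = sum(pct * multiplier) / sum(pct)
sum(pct * multiplier) = 8340
sum(pct) = 100
GFN = 8340 / 100 = 83.40

Final answer: 83.40


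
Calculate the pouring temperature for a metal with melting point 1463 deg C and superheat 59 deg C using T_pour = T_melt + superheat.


Formula: T_pour = T_melt + Superheat
T_pour = 1463 + 59 = 1522 deg C

Final answer: 1522 deg C


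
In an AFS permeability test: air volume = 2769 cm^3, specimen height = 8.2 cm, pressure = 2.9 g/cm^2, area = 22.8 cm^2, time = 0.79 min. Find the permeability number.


Formula: Permeability Number P = (V * H) / (p * A * t)
Numerator: V * H = 2769 * 8.2 = 22705.8
Denominator: p * A * t = 2.9 * 22.8 * 0.79 = 52.2348
P = 22705.8 / 52.2348 = 434.6872

Final answer: 434.6872


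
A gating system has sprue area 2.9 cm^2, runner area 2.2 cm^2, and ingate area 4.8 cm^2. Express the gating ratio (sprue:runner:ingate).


Sprue:Runner:Ingate = 1 : 2.2/2.9 : 4.8/2.9 = 1:0.76:1.66

1:0.76:1.66


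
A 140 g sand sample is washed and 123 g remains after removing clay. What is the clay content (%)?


Formula: Clay% = (W_total - W_washed) / W_total * 100
Clay mass = 140 - 123 = 17 g
Clay% = 17 / 140 * 100 = 12.1429%

Final answer: 12.1429%


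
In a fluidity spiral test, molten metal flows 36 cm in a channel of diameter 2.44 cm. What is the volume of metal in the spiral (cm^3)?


Formula: V = pi * (d/2)^2 * L  (cylinder volume)
Radius = 2.44/2 = 1.22 cm
V = pi * 1.22^2 * 36 = 168.3341 cm^3

168.3341 cm^3


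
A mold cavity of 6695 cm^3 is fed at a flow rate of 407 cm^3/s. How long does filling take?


Formula: t_fill = V_mold / Q_flow
t = 6695 cm^3 / 407 cm^3/s = 16.4496 s


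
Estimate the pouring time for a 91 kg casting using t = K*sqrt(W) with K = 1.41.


Formula: t = K * sqrt(W)
sqrt(W) = sqrt(91) = 9.53939
t = 1.41 * 9.53939 = 13.4505 s

Final answer: 13.4505 s


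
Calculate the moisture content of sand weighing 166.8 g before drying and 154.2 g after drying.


Formula: MC = (W_wet - W_dry) / W_wet * 100
Water mass = 166.8 - 154.2 = 12.6 g
MC = 12.6 / 166.8 * 100 = 7.5540%

Answer: 7.5540%


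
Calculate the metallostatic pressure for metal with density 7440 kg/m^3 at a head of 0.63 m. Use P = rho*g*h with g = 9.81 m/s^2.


Formula: P = rho * g * h
rho * g = 7440 * 9.81 = 72986.4 N/m^3
P = 72986.4 * 0.63 = 45981.4320 Pa

Final answer: 45981.4320 Pa


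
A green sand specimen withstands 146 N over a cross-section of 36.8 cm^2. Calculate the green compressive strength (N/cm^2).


Formula: Compressive Strength = Force / Area
Strength = 146 N / 36.8 cm^2 = 3.9674 N/cm^2

Answer: 3.9674 N/cm^2


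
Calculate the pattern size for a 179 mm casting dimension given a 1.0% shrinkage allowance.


Formula: L_pattern = L_casting * (1 + shrinkage_rate/100)
Shrinkage factor = 1 + 1.0/100 = 1.01
L_pattern = 179 mm * 1.01 = 180.7900 mm

Final answer: 180.7900 mm


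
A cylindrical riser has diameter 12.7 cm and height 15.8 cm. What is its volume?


Formula: V = pi * (D/2)^2 * H  (cylinder volume)
Radius = D/2 = 12.7/2 = 6.35 cm
V = pi * 6.35^2 * 15.8 = 2001.4945 cm^3

Final answer: 2001.4945 cm^3


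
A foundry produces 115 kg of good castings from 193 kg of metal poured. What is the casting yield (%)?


Formula: Casting Yield = (W_good / W_total) * 100
Yield = (115 kg / 193 kg) * 100 = 59.5855%

Answer: 59.5855%


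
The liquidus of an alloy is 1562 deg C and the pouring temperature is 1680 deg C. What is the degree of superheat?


Formula: Superheat = T_pour - T_melt
Superheat = 1680 - 1562 = 118 deg C

118 deg C


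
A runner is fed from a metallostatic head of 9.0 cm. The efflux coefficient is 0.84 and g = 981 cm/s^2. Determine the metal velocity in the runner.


Formula: v = Cd * sqrt(2 * g * h)  (Torricelli with discharge coefficient)
2*g*h = 2 * 981 * 9.0 = 17658.0 cm^2/s^2
sqrt(17658.0) = 132.88341 cm/s
v = 0.84 * 132.88341 = 111.6221 cm/s

111.6221 cm/s


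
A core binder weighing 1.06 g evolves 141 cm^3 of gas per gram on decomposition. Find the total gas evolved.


Formula: V_gas = W_binder * gas_evolution_rate
V = 1.06 g * 141 cm^3/g = 149.4600 cm^3


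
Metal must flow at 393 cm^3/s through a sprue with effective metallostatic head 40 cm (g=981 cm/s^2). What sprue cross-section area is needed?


Formula: v = sqrt(2*g*h), A = Q/v
Velocity: v = sqrt(2 * 981 * 40) = sqrt(78480) = 280.1428 cm/s
Sprue area: A = Q / v = 393 / 280.1428 = 1.4029 cm^2

Final answer: 1.4029 cm^2


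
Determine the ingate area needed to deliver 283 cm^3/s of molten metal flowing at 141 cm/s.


Formula: A_ingate = Q / v  (continuity equation)
A = 283 cm^3/s / 141 cm/s = 2.0071 cm^2

Answer: 2.0071 cm^2


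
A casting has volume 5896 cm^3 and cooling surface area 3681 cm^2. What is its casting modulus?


Formula: Casting Modulus M = V / A
M = 5896 cm^3 / 3681 cm^2 = 1.6017 cm

Final answer: 1.6017 cm


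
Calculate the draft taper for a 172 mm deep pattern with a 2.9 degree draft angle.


Formula: taper = depth * tan(draft_angle)
tan(2.9 deg) = 0.0506578
taper = 172 mm * 0.0506578 = 8.7131 mm

Final answer: 8.7131 mm


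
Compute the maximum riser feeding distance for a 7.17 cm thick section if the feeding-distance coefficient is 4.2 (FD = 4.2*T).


Formula: FD = 4.2 * T  (riser feeding-distance rule)
FD = 4.2 * 7.17 cm = 30.1140 cm

30.1140 cm


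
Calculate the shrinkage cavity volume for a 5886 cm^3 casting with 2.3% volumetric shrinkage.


Formula: V_shrink = V_casting * shrinkage_pct / 100
V_shrink = 5886 cm^3 * 2.3 / 100 = 135.3780 cm^3

135.3780 cm^3


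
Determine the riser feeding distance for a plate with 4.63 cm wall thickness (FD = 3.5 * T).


Formula: FD = 3.5 * T  (riser feeding-distance rule)
FD = 3.5 * 4.63 cm = 16.2050 cm

Answer: 16.2050 cm


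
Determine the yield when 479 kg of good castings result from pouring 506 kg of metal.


Formula: Casting Yield = (W_good / W_total) * 100
Yield = (479 kg / 506 kg) * 100 = 94.6640%

Final answer: 94.6640%


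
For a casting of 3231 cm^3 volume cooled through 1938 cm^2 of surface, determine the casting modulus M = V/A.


Formula: Casting Modulus M = V / A
M = 3231 cm^3 / 1938 cm^2 = 1.6672 cm

1.6672 cm


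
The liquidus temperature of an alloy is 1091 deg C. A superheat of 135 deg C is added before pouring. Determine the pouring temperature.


Formula: T_pour = T_melt + Superheat
T_pour = 1091 + 135 = 1226 deg C

1226 deg C


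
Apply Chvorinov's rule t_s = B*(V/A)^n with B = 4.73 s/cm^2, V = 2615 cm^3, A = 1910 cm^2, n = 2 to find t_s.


Formula: t_s = B * (V/A)^n  (Chvorinov's rule, n=2)
Modulus M = V/A = 2615/1910 = 1.369110 cm
M^2 = 1.369110^2 = 1.874462 cm^2
t_s = 4.73 * 1.874462 = 8.8662 s

Final answer: 8.8662 s


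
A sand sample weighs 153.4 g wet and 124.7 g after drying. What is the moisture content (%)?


Formula: MC = (W_wet - W_dry) / W_wet * 100
Water mass = 153.4 - 124.7 = 28.7 g
MC = 28.7 / 153.4 * 100 = 18.7093%

Answer: 18.7093%


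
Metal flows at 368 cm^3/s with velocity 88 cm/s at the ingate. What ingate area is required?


Formula: A_ingate = Q / v  (continuity equation)
A = 368 cm^3/s / 88 cm/s = 4.1818 cm^2

4.1818 cm^2


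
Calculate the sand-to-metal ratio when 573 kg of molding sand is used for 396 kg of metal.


Formula: Sand-to-Metal Ratio = W_sand / W_metal
Ratio = 573 kg / 396 kg = 1.4470

1.4470


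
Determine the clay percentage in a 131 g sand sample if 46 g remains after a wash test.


Formula: Clay% = (W_total - W_washed) / W_total * 100
Clay mass = 131 - 46 = 85 g
Clay% = 85 / 131 * 100 = 64.8855%

64.8855%


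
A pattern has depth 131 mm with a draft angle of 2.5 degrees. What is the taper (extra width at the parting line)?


Formula: taper = depth * tan(draft_angle)
tan(2.5 deg) = 0.0436609
taper = 131 mm * 0.0436609 = 5.7196 mm

Final answer: 5.7196 mm


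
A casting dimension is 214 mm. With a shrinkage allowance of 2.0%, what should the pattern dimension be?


Formula: L_pattern = L_casting * (1 + shrinkage_rate/100)
Shrinkage factor = 1 + 2.0/100 = 1.02
L_pattern = 214 mm * 1.02 = 218.2800 mm

Answer: 218.2800 mm


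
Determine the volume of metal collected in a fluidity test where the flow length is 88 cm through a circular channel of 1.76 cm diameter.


Formula: V = pi * (d/2)^2 * L  (cylinder volume)
Radius = 1.76/2 = 0.88 cm
V = pi * 0.88^2 * 88 = 214.0907 cm^3

Final answer: 214.0907 cm^3


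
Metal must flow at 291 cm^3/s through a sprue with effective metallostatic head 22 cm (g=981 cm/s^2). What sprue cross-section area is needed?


Formula: v = sqrt(2*g*h), A = Q/v
Velocity: v = sqrt(2 * 981 * 22) = sqrt(43164) = 207.7595 cm/s
Sprue area: A = Q / v = 291 / 207.7595 = 1.4007 cm^2

1.4007 cm^2


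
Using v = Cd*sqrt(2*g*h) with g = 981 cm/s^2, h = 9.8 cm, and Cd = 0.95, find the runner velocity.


Formula: v = Cd * sqrt(2 * g * h)  (Torricelli with discharge coefficient)
2*g*h = 2 * 981 * 9.8 = 19227.6 cm^2/s^2
sqrt(19227.6) = 138.66362 cm/s
v = 0.95 * 138.66362 = 131.7304 cm/s

131.7304 cm/s


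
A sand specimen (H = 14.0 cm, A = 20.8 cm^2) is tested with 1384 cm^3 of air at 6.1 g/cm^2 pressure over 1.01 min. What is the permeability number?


Formula: Permeability Number P = (V * H) / (p * A * t)
Numerator: V * H = 1384 * 14.0 = 19376.0
Denominator: p * A * t = 6.1 * 20.8 * 1.01 = 128.1488
P = 19376.0 / 128.1488 = 151.1992


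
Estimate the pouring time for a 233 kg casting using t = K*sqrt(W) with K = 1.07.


Formula: t = K * sqrt(W)
sqrt(W) = sqrt(233) = 15.26434
t = 1.07 * 15.26434 = 16.3328 s

Answer: 16.3328 s


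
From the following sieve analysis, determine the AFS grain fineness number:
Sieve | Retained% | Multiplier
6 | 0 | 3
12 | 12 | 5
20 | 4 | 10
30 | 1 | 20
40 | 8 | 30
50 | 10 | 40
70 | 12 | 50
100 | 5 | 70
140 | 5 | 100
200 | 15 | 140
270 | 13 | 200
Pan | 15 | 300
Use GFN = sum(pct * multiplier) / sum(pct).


Formula: GFN = sum(pct * multiplier) / sum(pct)
sum(pct * multiplier) = 11410
sum(pct) = 100
GFN = 11410 / 100 = 114.10


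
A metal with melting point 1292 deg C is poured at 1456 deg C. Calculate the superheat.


Formula: Superheat = T_pour - T_melt
Superheat = 1456 - 1292 = 164 deg C


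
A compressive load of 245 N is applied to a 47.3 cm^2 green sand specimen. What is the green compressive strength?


Formula: Compressive Strength = Force / Area
Strength = 245 N / 47.3 cm^2 = 5.1797 N/cm^2


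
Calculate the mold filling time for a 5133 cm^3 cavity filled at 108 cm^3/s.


Formula: t_fill = V_mold / Q_flow
t = 5133 cm^3 / 108 cm^3/s = 47.5278 s

Answer: 47.5278 s


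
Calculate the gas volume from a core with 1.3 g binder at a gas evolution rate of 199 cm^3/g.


Formula: V_gas = W_binder * gas_evolution_rate
V = 1.3 g * 199 cm^3/g = 258.7000 cm^3


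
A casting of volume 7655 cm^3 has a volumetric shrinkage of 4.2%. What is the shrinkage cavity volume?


Formula: V_shrink = V_casting * shrinkage_pct / 100
V_shrink = 7655 cm^3 * 4.2 / 100 = 321.5100 cm^3


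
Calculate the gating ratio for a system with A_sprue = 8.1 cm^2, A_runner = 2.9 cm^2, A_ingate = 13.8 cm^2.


Sprue:Runner:Ingate = 1 : 2.9/8.1 : 13.8/8.1 = 1:0.36:1.70

1:0.36:1.70


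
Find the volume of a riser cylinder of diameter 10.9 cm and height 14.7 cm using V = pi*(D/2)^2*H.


Formula: V = pi * (D/2)^2 * H  (cylinder volume)
Radius = D/2 = 10.9/2 = 5.45 cm
V = pi * 5.45^2 * 14.7 = 1371.7034 cm^3

1371.7034 cm^3


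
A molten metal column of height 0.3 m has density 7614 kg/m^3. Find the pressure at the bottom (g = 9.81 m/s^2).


Formula: P = rho * g * h
rho * g = 7614 * 9.81 = 74693.34 N/m^3
P = 74693.34 * 0.3 = 22408.0020 Pa


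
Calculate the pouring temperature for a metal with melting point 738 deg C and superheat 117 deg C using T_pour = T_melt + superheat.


Formula: T_pour = T_melt + Superheat
T_pour = 738 + 117 = 855 deg C

Final answer: 855 deg C


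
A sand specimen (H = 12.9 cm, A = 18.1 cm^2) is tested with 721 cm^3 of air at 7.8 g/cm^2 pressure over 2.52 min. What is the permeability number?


Formula: Permeability Number P = (V * H) / (p * A * t)
Numerator: V * H = 721 * 12.9 = 9300.9
Denominator: p * A * t = 7.8 * 18.1 * 2.52 = 355.7736
P = 9300.9 / 355.7736 = 26.1427

Final answer: 26.1427


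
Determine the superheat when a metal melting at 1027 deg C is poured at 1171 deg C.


Formula: Superheat = T_pour - T_melt
Superheat = 1171 - 1027 = 144 deg C

Final answer: 144 deg C


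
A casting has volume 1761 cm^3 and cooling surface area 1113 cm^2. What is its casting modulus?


Formula: Casting Modulus M = V / A
M = 1761 cm^3 / 1113 cm^2 = 1.5822 cm


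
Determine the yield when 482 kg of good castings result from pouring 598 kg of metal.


Formula: Casting Yield = (W_good / W_total) * 100
Yield = (482 kg / 598 kg) * 100 = 80.6020%

Final answer: 80.6020%


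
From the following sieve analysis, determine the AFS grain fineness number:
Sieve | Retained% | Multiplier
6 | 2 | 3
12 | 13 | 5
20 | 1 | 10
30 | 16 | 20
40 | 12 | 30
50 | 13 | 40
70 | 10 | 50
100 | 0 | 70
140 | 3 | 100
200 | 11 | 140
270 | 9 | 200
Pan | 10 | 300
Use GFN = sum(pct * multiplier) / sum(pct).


Formula: GFN = sum(pct * multiplier) / sum(pct)
sum(pct * multiplier) = 8421
sum(pct) = 100
GFN = 8421 / 100 = 84.21

Answer: 84.21


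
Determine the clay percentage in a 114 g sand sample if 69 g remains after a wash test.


Formula: Clay% = (W_total - W_washed) / W_total * 100
Clay mass = 114 - 69 = 45 g
Clay% = 45 / 114 * 100 = 39.4737%


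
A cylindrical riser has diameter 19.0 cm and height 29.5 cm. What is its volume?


Formula: V = pi * (D/2)^2 * H  (cylinder volume)
Radius = D/2 = 19.0/2 = 9.5 cm
V = pi * 9.5^2 * 29.5 = 8364.0977 cm^3

Answer: 8364.0977 cm^3


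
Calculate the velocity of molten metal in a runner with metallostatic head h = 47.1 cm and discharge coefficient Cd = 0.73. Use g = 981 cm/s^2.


Formula: v = Cd * sqrt(2 * g * h)  (Torricelli with discharge coefficient)
2*g*h = 2 * 981 * 47.1 = 92410.2 cm^2/s^2
sqrt(92410.2) = 303.99046 cm/s
v = 0.73 * 303.99046 = 221.9130 cm/s

221.9130 cm/s


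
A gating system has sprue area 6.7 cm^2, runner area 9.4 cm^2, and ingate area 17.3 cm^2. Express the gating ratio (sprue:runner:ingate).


Sprue:Runner:Ingate = 1 : 9.4/6.7 : 17.3/6.7 = 1:1.40:2.58

Answer: 1:1.40:2.58


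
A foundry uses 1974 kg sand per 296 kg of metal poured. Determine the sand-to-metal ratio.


Formula: Sand-to-Metal Ratio = W_sand / W_metal
Ratio = 1974 kg / 296 kg = 6.6689

Answer: 6.6689


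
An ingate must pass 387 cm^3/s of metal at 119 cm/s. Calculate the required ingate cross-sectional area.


Formula: A_ingate = Q / v  (continuity equation)
A = 387 cm^3/s / 119 cm/s = 3.2521 cm^2


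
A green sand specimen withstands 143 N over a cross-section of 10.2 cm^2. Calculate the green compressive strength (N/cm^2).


Formula: Compressive Strength = Force / Area
Strength = 143 N / 10.2 cm^2 = 14.0196 N/cm^2

Final answer: 14.0196 N/cm^2


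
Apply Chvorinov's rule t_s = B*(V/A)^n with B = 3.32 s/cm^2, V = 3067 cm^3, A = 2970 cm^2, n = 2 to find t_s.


Formula: t_s = B * (V/A)^n  (Chvorinov's rule, n=2)
Modulus M = V/A = 3067/2970 = 1.032660 cm
M^2 = 1.032660^2 = 1.066387 cm^2
t_s = 3.32 * 1.066387 = 3.5404 s

3.5404 s


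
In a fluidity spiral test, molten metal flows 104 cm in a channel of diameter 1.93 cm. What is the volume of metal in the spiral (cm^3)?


Formula: V = pi * (d/2)^2 * L  (cylinder volume)
Radius = 1.93/2 = 0.965 cm
V = pi * 0.965^2 * 104 = 304.2551 cm^3

Answer: 304.2551 cm^3


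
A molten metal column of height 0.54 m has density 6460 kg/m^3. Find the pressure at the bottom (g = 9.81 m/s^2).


Formula: P = rho * g * h
rho * g = 6460 * 9.81 = 63372.6 N/m^3
P = 63372.6 * 0.54 = 34221.2040 Pa

Answer: 34221.2040 Pa


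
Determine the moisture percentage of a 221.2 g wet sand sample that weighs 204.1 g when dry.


Formula: MC = (W_wet - W_dry) / W_wet * 100
Water mass = 221.2 - 204.1 = 17.1 g
MC = 17.1 / 221.2 * 100 = 7.7306%


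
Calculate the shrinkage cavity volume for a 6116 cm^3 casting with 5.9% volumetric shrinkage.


Formula: V_shrink = V_casting * shrinkage_pct / 100
V_shrink = 6116 cm^3 * 5.9 / 100 = 360.8440 cm^3

Answer: 360.8440 cm^3


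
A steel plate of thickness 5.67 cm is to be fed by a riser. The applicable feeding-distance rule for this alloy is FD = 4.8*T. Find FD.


Formula: FD = 4.8 * T  (riser feeding-distance rule)
FD = 4.8 * 5.67 cm = 27.2160 cm


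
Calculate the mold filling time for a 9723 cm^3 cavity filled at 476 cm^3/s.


Formula: t_fill = V_mold / Q_flow
t = 9723 cm^3 / 476 cm^3/s = 20.4265 s


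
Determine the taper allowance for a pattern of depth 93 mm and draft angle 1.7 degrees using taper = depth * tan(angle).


Formula: taper = depth * tan(draft_angle)
tan(1.7 deg) = 0.0296793
taper = 93 mm * 0.0296793 = 2.7602 mm

Answer: 2.7602 mm


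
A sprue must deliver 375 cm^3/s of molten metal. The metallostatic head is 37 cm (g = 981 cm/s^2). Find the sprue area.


Formula: v = sqrt(2*g*h), A = Q/v
Velocity: v = sqrt(2 * 981 * 37) = sqrt(72594) = 269.4327 cm/s
Sprue area: A = Q / v = 375 / 269.4327 = 1.3918 cm^2

Final answer: 1.3918 cm^2


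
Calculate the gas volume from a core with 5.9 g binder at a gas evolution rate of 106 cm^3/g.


Formula: V_gas = W_binder * gas_evolution_rate
V = 5.9 g * 106 cm^3/g = 625.4000 cm^3

Final answer: 625.4000 cm^3


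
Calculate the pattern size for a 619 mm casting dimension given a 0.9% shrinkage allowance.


Formula: L_pattern = L_casting * (1 + shrinkage_rate/100)
Shrinkage factor = 1 + 0.9/100 = 1.009
L_pattern = 619 mm * 1.009 = 624.5710 mm

Final answer: 624.5710 mm


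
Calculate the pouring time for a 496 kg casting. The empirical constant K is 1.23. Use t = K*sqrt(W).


Formula: t = K * sqrt(W)
sqrt(W) = sqrt(496) = 22.27106
t = 1.23 * 22.27106 = 27.3934 s

27.3934 s


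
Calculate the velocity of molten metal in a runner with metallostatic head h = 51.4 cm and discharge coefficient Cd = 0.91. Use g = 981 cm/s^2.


Formula: v = Cd * sqrt(2 * g * h)  (Torricelli with discharge coefficient)
2*g*h = 2 * 981 * 51.4 = 100846.8 cm^2/s^2
sqrt(100846.8) = 317.56385 cm/s
v = 0.91 * 317.56385 = 288.9831 cm/s

Answer: 288.9831 cm/s


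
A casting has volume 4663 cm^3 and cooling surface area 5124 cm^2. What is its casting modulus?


Formula: Casting Modulus M = V / A
M = 4663 cm^3 / 5124 cm^2 = 0.9100 cm


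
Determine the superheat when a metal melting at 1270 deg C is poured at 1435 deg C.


Formula: Superheat = T_pour - T_melt
Superheat = 1435 - 1270 = 165 deg C


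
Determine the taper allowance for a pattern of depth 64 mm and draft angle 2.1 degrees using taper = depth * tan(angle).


Formula: taper = depth * tan(draft_angle)
tan(2.1 deg) = 0.0366683
taper = 64 mm * 0.0366683 = 2.3468 mm

2.3468 mm


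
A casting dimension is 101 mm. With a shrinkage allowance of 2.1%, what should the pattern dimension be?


Formula: L_pattern = L_casting * (1 + shrinkage_rate/100)
Shrinkage factor = 1 + 2.1/100 = 1.021
L_pattern = 101 mm * 1.021 = 103.1210 mm

Final answer: 103.1210 mm


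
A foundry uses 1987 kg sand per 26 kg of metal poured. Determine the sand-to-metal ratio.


Formula: Sand-to-Metal Ratio = W_sand / W_metal
Ratio = 1987 kg / 26 kg = 76.4231

76.4231


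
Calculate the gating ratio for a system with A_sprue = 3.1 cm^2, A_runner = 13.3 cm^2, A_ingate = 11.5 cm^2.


Sprue:Runner:Ingate = 1 : 13.3/3.1 : 11.5/3.1 = 1:4.29:3.71

Final answer: 1:4.29:3.71


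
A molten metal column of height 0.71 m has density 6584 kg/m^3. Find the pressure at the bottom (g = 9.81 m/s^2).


Formula: P = rho * g * h
rho * g = 6584 * 9.81 = 64589.04 N/m^3
P = 64589.04 * 0.71 = 45858.2184 Pa

Answer: 45858.2184 Pa


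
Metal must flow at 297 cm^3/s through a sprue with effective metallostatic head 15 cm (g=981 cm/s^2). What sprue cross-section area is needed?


Formula: v = sqrt(2*g*h), A = Q/v
Velocity: v = sqrt(2 * 981 * 15) = sqrt(29430) = 171.5517 cm/s
Sprue area: A = Q / v = 297 / 171.5517 = 1.7313 cm^2

Final answer: 1.7313 cm^2


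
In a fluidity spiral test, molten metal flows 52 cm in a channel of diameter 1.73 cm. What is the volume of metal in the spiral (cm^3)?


Formula: V = pi * (d/2)^2 * L  (cylinder volume)
Radius = 1.73/2 = 0.865 cm
V = pi * 0.865^2 * 52 = 122.2321 cm^3

Answer: 122.2321 cm^3


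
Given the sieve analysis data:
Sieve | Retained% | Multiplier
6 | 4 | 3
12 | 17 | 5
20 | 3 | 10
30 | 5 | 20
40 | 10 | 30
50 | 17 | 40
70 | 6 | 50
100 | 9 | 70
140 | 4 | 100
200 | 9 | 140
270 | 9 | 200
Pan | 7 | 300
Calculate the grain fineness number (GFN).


Formula: GFN = sum(pct * multiplier) / sum(pct)
sum(pct * multiplier) = 7697
sum(pct) = 100
GFN = 7697 / 100 = 76.97

76.97


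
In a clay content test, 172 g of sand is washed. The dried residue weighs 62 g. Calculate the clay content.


Formula: Clay% = (W_total - W_washed) / W_total * 100
Clay mass = 172 - 62 = 110 g
Clay% = 110 / 172 * 100 = 63.9535%

Final answer: 63.9535%


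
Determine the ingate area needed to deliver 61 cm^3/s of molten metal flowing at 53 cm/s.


Formula: A_ingate = Q / v  (continuity equation)
A = 61 cm^3/s / 53 cm/s = 1.1509 cm^2

Answer: 1.1509 cm^2


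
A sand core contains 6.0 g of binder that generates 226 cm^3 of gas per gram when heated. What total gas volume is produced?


Formula: V_gas = W_binder * gas_evolution_rate
V = 6.0 g * 226 cm^3/g = 1356.0000 cm^3

Answer: 1356.0000 cm^3


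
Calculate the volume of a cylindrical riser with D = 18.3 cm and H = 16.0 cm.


Formula: V = pi * (D/2)^2 * H  (cylinder volume)
Radius = D/2 = 18.3/2 = 9.15 cm
V = pi * 9.15^2 * 16.0 = 4208.3519 cm^3

Answer: 4208.3519 cm^3


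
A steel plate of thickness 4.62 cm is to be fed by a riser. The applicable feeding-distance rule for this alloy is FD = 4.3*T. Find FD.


Formula: FD = 4.3 * T  (riser feeding-distance rule)
FD = 4.3 * 4.62 cm = 19.8660 cm


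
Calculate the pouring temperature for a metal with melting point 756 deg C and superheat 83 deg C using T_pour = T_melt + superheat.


Formula: T_pour = T_melt + Superheat
T_pour = 756 + 83 = 839 deg C

Answer: 839 deg C


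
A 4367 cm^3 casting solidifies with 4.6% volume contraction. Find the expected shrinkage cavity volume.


Formula: V_shrink = V_casting * shrinkage_pct / 100
V_shrink = 4367 cm^3 * 4.6 / 100 = 200.8820 cm^3


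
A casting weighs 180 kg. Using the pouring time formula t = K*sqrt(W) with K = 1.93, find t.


Formula: t = K * sqrt(W)
sqrt(W) = sqrt(180) = 13.41641
t = 1.93 * 13.41641 = 25.8937 s

Final answer: 25.8937 s


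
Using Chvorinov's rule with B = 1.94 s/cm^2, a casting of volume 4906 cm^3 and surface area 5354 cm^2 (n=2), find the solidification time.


Formula: t_s = B * (V/A)^n  (Chvorinov's rule, n=2)
Modulus M = V/A = 4906/5354 = 0.916324 cm
M^2 = 0.916324^2 = 0.839650 cm^2
t_s = 1.94 * 0.839650 = 1.6289 s

Answer: 1.6289 s


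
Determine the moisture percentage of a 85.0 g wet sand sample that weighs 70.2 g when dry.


Formula: MC = (W_wet - W_dry) / W_wet * 100
Water mass = 85.0 - 70.2 = 14.8 g
MC = 14.8 / 85.0 * 100 = 17.4118%


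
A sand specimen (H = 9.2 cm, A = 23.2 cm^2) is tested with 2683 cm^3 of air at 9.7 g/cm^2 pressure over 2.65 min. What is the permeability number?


Formula: Permeability Number P = (V * H) / (p * A * t)
Numerator: V * H = 2683 * 9.2 = 24683.6
Denominator: p * A * t = 9.7 * 23.2 * 2.65 = 596.356
P = 24683.6 / 596.356 = 41.3907

Answer: 41.3907


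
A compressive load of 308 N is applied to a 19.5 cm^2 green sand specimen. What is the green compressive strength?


Formula: Compressive Strength = Force / Area
Strength = 308 N / 19.5 cm^2 = 15.7949 N/cm^2

15.7949 N/cm^2


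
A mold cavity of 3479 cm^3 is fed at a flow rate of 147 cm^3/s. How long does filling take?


Formula: t_fill = V_mold / Q_flow
t = 3479 cm^3 / 147 cm^3/s = 23.6667 s

Answer: 23.6667 s


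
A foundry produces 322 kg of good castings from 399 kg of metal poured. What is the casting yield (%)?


Formula: Casting Yield = (W_good / W_total) * 100
Yield = (322 kg / 399 kg) * 100 = 80.7018%


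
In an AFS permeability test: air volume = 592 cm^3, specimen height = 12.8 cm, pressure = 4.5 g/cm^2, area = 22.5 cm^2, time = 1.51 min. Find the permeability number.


Formula: Permeability Number P = (V * H) / (p * A * t)
Numerator: V * H = 592 * 12.8 = 7577.6
Denominator: p * A * t = 4.5 * 22.5 * 1.51 = 152.8875
P = 7577.6 / 152.8875 = 49.5632

Answer: 49.5632


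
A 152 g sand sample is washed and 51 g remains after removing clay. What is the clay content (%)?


Formula: Clay% = (W_total - W_washed) / W_total * 100
Clay mass = 152 - 51 = 101 g
Clay% = 101 / 152 * 100 = 66.4474%


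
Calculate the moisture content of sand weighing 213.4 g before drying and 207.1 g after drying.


Formula: MC = (W_wet - W_dry) / W_wet * 100
Water mass = 213.4 - 207.1 = 6.3 g
MC = 6.3 / 213.4 * 100 = 2.9522%


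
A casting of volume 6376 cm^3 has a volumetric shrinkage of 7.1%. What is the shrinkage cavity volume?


Formula: V_shrink = V_casting * shrinkage_pct / 100
V_shrink = 6376 cm^3 * 7.1 / 100 = 452.6960 cm^3


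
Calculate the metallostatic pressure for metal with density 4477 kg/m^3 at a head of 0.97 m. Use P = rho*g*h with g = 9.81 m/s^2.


Formula: P = rho * g * h
rho * g = 4477 * 9.81 = 43919.37 N/m^3
P = 43919.37 * 0.97 = 42601.7889 Pa

Answer: 42601.7889 Pa


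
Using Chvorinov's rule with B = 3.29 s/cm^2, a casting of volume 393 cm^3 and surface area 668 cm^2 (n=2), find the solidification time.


Formula: t_s = B * (V/A)^n  (Chvorinov's rule, n=2)
Modulus M = V/A = 393/668 = 0.588323 cm
M^2 = 0.588323^2 = 0.346124 cm^2
t_s = 3.29 * 0.346124 = 1.1387 s

Final answer: 1.1387 s


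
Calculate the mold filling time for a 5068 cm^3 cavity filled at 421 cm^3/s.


Formula: t_fill = V_mold / Q_flow
t = 5068 cm^3 / 421 cm^3/s = 12.0380 s

12.0380 s


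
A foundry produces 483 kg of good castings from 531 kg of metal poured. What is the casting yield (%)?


Formula: Casting Yield = (W_good / W_total) * 100
Yield = (483 kg / 531 kg) * 100 = 90.9605%


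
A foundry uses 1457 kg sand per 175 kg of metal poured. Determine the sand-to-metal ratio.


Formula: Sand-to-Metal Ratio = W_sand / W_metal
Ratio = 1457 kg / 175 kg = 8.3257

Final answer: 8.3257


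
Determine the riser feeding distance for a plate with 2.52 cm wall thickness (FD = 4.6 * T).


Formula: FD = 4.6 * T  (riser feeding-distance rule)
FD = 4.6 * 2.52 cm = 11.5920 cm

Final answer: 11.5920 cm


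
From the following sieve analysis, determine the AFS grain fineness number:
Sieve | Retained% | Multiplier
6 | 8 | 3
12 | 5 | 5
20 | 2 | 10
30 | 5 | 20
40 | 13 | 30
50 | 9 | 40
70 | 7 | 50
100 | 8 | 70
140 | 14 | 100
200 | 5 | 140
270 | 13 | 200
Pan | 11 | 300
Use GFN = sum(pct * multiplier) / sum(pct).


Formula: GFN = sum(pct * multiplier) / sum(pct)
sum(pct * multiplier) = 9829
sum(pct) = 100
GFN = 9829 / 100 = 98.29

98.29


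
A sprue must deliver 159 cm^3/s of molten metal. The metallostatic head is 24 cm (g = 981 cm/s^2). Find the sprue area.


Formula: v = sqrt(2*g*h), A = Q/v
Velocity: v = sqrt(2 * 981 * 24) = sqrt(47088) = 216.9977 cm/s
Sprue area: A = Q / v = 159 / 216.9977 = 0.7327 cm^2
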